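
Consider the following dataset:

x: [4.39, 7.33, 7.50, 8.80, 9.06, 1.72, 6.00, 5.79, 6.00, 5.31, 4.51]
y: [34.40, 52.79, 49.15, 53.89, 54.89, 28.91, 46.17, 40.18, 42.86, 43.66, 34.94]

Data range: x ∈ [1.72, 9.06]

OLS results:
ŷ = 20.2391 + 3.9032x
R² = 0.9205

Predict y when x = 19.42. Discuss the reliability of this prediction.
ŷ = 96.0392, but this is extrapolation (above the data range [1.72, 9.06]) and may be unreliable.

Prediction calculation:
ŷ = 20.2391 + 3.9032 × 19.42
ŷ = 96.0392

Reliability:
- Data range: x ∈ [1.72, 9.06]
- Prediction point: x = 19.42 is 10.36 units above the observed range → this is EXTRAPOLATION, not interpolation

Why that matters here:
- The linear relationship may not hold outside the observed range
- There are no observations near this x to validate the fitted line there

The R² = 0.9205 only validates the fit within [1.72, 9.06]; treat ŷ = 96.0392 with caution.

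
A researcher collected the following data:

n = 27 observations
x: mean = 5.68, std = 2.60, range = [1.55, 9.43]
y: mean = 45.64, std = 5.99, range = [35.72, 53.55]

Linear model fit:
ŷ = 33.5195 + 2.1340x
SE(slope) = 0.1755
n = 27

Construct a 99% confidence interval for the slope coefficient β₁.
The 99% CI for β₁ is (1.6448, 2.6232)

Confidence interval for the slope:

The 99% CI for β₁ is: β̂₁ ± t*(α/2, n-2) × SE(β̂₁)

Step 1: Find critical t-value
- Confidence level = 0.99
- Degrees of freedom = n - 2 = 27 - 2 = 25
- t*(α/2, 25) = 2.7874

Step 2: Calculate margin of error
Margin = 2.7874 × 0.1755 = 0.4892

Step 3: Construct interval
CI = 2.1340 ± 0.4892
CI = (1.6448, 2.6232)

Interpretation: We are 99% confident that the true slope β₁ lies between 1.6448 and 2.6232.
Both endpoints are positive, so the data support a genuinely positive slope at this confidence level.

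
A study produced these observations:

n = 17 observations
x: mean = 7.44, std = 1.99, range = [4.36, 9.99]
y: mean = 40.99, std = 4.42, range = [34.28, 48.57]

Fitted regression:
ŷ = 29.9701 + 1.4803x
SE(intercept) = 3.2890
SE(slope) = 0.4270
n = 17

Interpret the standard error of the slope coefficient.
The slope 1.4803 is pinned down to within about ±0.4270 (one SE) by these data — relative uncertainty 28.8%, i.e. moderately precise.

SE(β̂₁) = s / √Sxx, where s is the residual standard deviation and Sxx = Σ(x − x̄)². It is the yardstick for how far β̂₁ = 1.4803 could plausibly be from the true slope.

Relative precision:
- SE / |β̂₁| = 0.4270 / 1.4803 = 28.8%
- Rule of thumb (under 20%: precise; 20% to under 50%: moderately precise; 50% or more: imprecise) → moderately precise

Rough 95% range (±2 SE): 1.4803 ± 0.8540 → (0.6263, 2.3343).

What drives SE(β̂₁): more residual scatter → larger SE; wider spread of x values → smaller SE; larger n (here n = 17) → smaller SE.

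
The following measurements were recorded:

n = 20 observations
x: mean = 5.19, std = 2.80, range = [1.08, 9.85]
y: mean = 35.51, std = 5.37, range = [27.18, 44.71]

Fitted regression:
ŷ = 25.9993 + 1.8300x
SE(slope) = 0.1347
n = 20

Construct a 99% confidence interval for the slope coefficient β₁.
The 99% CI for β₁ is (1.4423, 2.2177)

Confidence interval for the slope:

The 99% CI for β₁ is: β̂₁ ± t*(α/2, n-2) × SE(β̂₁)

Step 1: Find critical t-value
- Confidence level = 0.99
- Degrees of freedom = n - 2 = 20 - 2 = 18
- t*(α/2, 18) = 2.8784

Step 2: Calculate margin of error
Margin = 2.8784 × 0.1347 = 0.3877

Step 3: Construct interval
CI = 1.8300 ± 0.3877
CI = (1.4423, 2.2177)

Interpretation: each one-unit increase in x is associated with a change in mean y of between 1.4423 and 2.2177, with 99% confidence.
Both endpoints are positive, so the data support a genuinely positive slope at this confidence level.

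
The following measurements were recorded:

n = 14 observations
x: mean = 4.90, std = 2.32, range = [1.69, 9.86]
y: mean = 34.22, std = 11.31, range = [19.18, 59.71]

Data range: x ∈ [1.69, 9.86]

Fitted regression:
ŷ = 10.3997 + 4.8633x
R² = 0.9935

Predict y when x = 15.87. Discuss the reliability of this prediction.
ŷ = 87.5803, but this is extrapolation (above the data range [1.69, 9.86]) and may be unreliable.

Prediction calculation:
ŷ = 10.3997 + 4.8633 × 15.87
ŷ = 87.5803

Reliability:
- Data range: x ∈ [1.69, 9.86]
- Prediction point: x = 15.87 is 6.01 units above the observed range → this is EXTRAPOLATION, not interpolation

Why that matters here:
- R² describes fit only over the sampled x values; it says nothing about behaviour beyond them
- There are no observations near this x to validate the fitted line there
- Real relationships often flatten, saturate, or turn nonlinear at extremes

Report the number if required, but flag clearly that it is an extrapolation.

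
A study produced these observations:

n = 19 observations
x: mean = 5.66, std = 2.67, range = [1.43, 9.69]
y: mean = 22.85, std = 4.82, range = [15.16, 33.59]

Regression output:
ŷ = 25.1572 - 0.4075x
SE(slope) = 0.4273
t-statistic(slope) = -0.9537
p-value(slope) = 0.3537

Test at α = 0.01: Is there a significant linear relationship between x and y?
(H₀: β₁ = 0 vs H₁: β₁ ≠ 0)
Since p-value = 0.3537 ≥ α = 0.01, fail to reject H₀ — the slope is not significantly different from 0.

Hypothesis test for the slope coefficient:

H₀: β₁ = 0 (no linear relationship)
H₁: β₁ ≠ 0 (linear relationship exists)

Test statistic: t = β̂₁ / SE(β̂₁) = -0.4075 / 0.4273 = -0.9537

The p-value (0.3537) is the probability, under H₀, of a t-statistic at least as extreme as |t| = 0.9537 (two-sided, df = n − 2 = 17).

Decision rule: reject H₀ if p-value < α.
p-value = 0.3537 ≥ α = 0.01 → fail to reject H₀.

Conclusion: the linear association between x and y is not significant at the 1% level.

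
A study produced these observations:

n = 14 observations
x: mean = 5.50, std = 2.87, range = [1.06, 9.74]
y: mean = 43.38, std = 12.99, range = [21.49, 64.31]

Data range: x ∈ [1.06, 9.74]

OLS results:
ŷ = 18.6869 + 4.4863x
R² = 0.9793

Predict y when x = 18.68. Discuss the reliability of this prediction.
The equation gives ŷ = 102.4910; however x = 18.68 is 8.94 units above the observed range, so this extrapolated value should not be trusted.

Prediction calculation:
ŷ = 18.6869 + 4.4863 × 18.68
ŷ = 102.4910

Reliability:
- Data range: x ∈ [1.06, 9.74]
- Prediction point: x = 18.68 is 8.94 units above the observed range → this is EXTRAPOLATION, not interpolation

Why that matters here:
- The linear relationship may not hold outside the observed range
- The standard error of prediction grows with (x − x̄)², and x = 18.68 is far from x̄ = 5.50
- R² describes fit only over the sampled x values; it says nothing about behaviour beyond them

Report the number if required, but flag clearly that it is an extrapolation.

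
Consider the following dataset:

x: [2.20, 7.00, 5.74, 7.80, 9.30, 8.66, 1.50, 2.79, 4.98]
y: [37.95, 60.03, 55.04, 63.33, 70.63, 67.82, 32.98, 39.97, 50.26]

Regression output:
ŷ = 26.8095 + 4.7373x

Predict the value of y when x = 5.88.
ŷ = 54.6648

Plug x = 5.88 into the fitted line:

ŷ = 26.8095 + 4.7373 × 5.88
ŷ = 26.8095 + 27.8553
ŷ = 54.6648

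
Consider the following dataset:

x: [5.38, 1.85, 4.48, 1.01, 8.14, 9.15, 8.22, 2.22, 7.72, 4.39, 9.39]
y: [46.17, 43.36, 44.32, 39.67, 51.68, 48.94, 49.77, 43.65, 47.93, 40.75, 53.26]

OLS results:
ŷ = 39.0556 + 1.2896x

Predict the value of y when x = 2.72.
ŷ = 42.5633

To predict y for x = 2.72, substitute into the regression equation:

ŷ = 39.0556 + 1.2896 × 2.72
ŷ = 39.0556 + 3.5077
ŷ = 42.5633

This is the fitted mean response at that x — an individual observation would come with a wider prediction interval.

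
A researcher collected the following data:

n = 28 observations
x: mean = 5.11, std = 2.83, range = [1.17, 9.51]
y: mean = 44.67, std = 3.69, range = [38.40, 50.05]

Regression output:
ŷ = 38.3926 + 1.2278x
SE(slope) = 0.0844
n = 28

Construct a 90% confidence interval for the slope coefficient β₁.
The 90% CI for β₁ is (1.0838, 1.3718)

Confidence interval for the slope:

The 90% CI for β₁ is: β̂₁ ± t*(α/2, n-2) × SE(β̂₁)

Step 1: Find critical t-value
- Confidence level = 0.9
- Degrees of freedom = n - 2 = 28 - 2 = 26
- t*(α/2, 26) = 1.7056

Step 2: Calculate margin of error
Margin = 1.7056 × 0.0844 = 0.1440

Step 3: Construct interval
CI = 1.2278 ± 0.1440
CI = (1.0838, 1.3718)

Interpretation: intervals built this way capture the true β₁ in 90% of repeated samples; here the plausible range for the per-unit effect of x on y is 1.0838 to 1.3718.
Since 0 is outside the interval, a two-sided test at α = 0.10 would reject H₀: β₁ = 0.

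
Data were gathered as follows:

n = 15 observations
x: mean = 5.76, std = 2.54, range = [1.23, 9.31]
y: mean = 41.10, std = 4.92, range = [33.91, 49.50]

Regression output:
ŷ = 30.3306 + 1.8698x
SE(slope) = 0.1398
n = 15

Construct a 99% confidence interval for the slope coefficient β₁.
The 99% CI for β₁ is (1.4487, 2.2909)

Confidence interval for the slope:

The 99% CI for β₁ is: β̂₁ ± t*(α/2, n-2) × SE(β̂₁)

Step 1: Find critical t-value
- Confidence level = 0.99
- Degrees of freedom = n - 2 = 15 - 2 = 13
- t*(α/2, 13) = 3.0123

Step 2: Calculate margin of error
Margin = 3.0123 × 0.1398 = 0.4211

Step 3: Construct interval
CI = 1.8698 ± 0.4211
CI = (1.4487, 2.2909)

Interpretation: intervals built this way capture the true β₁ in 99% of repeated samples; here the plausible range for the per-unit effect of x on y is 1.4487 to 2.2909.
The interval does not include 0, suggesting a significant linear relationship.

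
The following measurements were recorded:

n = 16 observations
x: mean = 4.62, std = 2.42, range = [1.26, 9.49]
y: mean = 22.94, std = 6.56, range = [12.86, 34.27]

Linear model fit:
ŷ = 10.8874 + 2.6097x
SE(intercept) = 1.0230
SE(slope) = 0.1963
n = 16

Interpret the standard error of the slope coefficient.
SE(β̂₁) = 0.1963 is the estimated standard deviation of the slope estimate across repeated samples; relative to β̂₁ = 2.6097 that is 7.5%, a precise estimate.

What SE measures:
- The standard error quantifies the sampling variability of the coefficient estimate
- It is the estimated standard deviation of β̂₁ across hypothetical repeated samples of the same size
- Smaller SE → more precise estimate

Relative precision:
- SE / |β̂₁| = 0.1963 / 2.6097 = 7.5%
- Rule of thumb (under 20%: precise; 20% to under 50%: moderately precise; 50% or more: imprecise) → precise

Link to interval estimation: a confidence interval for β₁ is β̂₁ ± t* × 0.1963, so SE sets the half-width per unit of t*.

What drives SE(β̂₁): more residual scatter → larger SE.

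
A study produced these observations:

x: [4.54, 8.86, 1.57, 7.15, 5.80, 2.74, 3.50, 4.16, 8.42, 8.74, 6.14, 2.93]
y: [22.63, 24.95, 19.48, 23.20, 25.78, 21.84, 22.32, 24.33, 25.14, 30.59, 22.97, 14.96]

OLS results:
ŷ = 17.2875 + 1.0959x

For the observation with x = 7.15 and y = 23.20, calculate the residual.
Residual = -1.9232

The residual is the difference between the actual value and the predicted value:

Residual = y - ŷ

Step 1: Calculate predicted value
ŷ = 17.2875 + 1.0959 × 7.15
ŷ = 25.1232

Step 2: Calculate residual
Residual = 23.20 - 25.1232
Residual = -1.9232

Interpretation: the model overestimates the actual value by 1.9232 at this point (negative residual → observation lies below the fitted line).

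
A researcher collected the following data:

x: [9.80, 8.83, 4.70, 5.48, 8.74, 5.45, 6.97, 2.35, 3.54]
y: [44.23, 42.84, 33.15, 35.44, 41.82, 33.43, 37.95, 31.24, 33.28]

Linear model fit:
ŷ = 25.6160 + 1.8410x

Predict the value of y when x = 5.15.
ŷ = 35.0972

x = 5.15 lies inside the observed range [2.35, 9.80], so the fitted equation applies directly:

ŷ = 25.6160 + 1.8410 × 5.15
ŷ = 25.6160 + 9.4812
ŷ = 35.0972

This is the fitted mean response at that x — an individual observation would come with a wider prediction interval.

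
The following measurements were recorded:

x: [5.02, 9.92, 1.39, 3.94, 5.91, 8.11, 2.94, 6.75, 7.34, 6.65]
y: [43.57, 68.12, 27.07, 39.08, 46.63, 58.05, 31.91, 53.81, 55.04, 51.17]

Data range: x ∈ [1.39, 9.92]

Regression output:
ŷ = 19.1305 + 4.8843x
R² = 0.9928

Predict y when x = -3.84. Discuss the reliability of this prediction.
ŷ = 0.3748, but this is extrapolation (below the data range [1.39, 9.92]) and may be unreliable.

Prediction calculation:
ŷ = 19.1305 + 4.8843 × (-3.84)
ŷ = 0.3748

Reliability:
- Data range: x ∈ [1.39, 9.92]
- Prediction point: x = -3.84 is 5.23 units below the observed range → this is EXTRAPOLATION, not interpolation

Why that matters here:
- There are no observations near this x to validate the fitted line there
- R² describes fit only over the sampled x values; it says nothing about behaviour beyond them

A defensible statement: 'if the linear trend continued to x = -3.84, y would be about 0.3748' — the premise is untested.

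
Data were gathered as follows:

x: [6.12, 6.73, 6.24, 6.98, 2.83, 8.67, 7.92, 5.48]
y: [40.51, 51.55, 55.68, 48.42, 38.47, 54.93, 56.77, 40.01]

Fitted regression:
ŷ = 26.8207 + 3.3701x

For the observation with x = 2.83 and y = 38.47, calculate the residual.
Residual = 2.1119

The residual is the difference between the actual value and the predicted value:

Residual = y - ŷ

Step 1: Calculate predicted value
ŷ = 26.8207 + 3.3701 × 2.83
ŷ = 36.3581

Step 2: Calculate residual
Residual = 38.47 - 36.3581
Residual = 2.1119

Interpretation: the model underestimates the actual value by 2.1119 at this point (positive residual → observation lies above the fitted line).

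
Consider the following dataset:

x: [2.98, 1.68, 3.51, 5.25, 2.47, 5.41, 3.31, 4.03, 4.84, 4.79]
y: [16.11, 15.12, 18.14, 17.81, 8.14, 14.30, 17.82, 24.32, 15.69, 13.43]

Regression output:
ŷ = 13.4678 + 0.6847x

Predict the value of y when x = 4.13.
ŷ = 16.2956

To predict y for x = 4.13, substitute into the regression equation:

ŷ = 13.4678 + 0.6847 × 4.13
ŷ = 13.4678 + 2.8278
ŷ = 16.2956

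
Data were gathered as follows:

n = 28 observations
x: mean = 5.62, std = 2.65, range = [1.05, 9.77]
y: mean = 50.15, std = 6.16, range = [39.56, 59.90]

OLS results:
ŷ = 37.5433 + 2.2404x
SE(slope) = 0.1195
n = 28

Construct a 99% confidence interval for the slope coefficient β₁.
The 99% CI for β₁ is (1.9083, 2.5725)

Confidence interval for the slope:

The 99% CI for β₁ is: β̂₁ ± t*(α/2, n-2) × SE(β̂₁)

Step 1: Find critical t-value
- Confidence level = 0.99
- Degrees of freedom = n - 2 = 28 - 2 = 26
- t*(α/2, 26) = 2.7787

Step 2: Calculate margin of error
Margin = 2.7787 × 0.1195 = 0.3321

Step 3: Construct interval
CI = 2.2404 ± 0.3321
CI = (1.9083, 2.5725)

Interpretation: intervals built this way capture the true β₁ in 99% of repeated samples; here the plausible range for the per-unit effect of x on y is 1.9083 to 2.5725.
Since 0 is outside the interval, a two-sided test at α = 0.01 would reject H₀: β₁ = 0.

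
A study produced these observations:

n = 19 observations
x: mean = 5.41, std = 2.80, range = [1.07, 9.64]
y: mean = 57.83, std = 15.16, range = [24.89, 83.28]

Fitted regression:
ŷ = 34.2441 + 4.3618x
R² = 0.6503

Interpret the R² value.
R² = 0.6503 means 65.03% of the variation in y is explained by the linear relationship with x. This indicates a moderate fit.

R² (coefficient of determination) measures the proportion of variance in y explained by the regression model.

Here R² = 0.6503:
- Explained: 65.03% of the variation in y
- Unexplained (residual): 100% − 65.03% = 34.97%
- Rule of thumb (below 0.3 weak; 0.3 to below 0.7 moderate; 0.7 and above strong) → moderate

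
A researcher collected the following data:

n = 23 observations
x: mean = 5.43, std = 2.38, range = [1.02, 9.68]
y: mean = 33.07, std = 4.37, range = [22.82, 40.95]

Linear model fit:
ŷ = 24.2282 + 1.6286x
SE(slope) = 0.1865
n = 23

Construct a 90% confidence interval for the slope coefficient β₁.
The 90% CI for β₁ is (1.3077, 1.9495)

Confidence interval for the slope:

The 90% CI for β₁ is: β̂₁ ± t*(α/2, n-2) × SE(β̂₁)

Step 1: Find critical t-value
- Confidence level = 0.9
- Degrees of freedom = n - 2 = 23 - 2 = 21
- t*(α/2, 21) = 1.7207

Step 2: Calculate margin of error
Margin = 1.7207 × 0.1865 = 0.3209

Step 3: Construct interval
CI = 1.6286 ± 0.3209
CI = (1.3077, 1.9495)

Interpretation: We are 90% confident that the true slope β₁ lies between 1.3077 and 1.9495.
Both endpoints are positive, so the data support a genuinely positive slope at this confidence level.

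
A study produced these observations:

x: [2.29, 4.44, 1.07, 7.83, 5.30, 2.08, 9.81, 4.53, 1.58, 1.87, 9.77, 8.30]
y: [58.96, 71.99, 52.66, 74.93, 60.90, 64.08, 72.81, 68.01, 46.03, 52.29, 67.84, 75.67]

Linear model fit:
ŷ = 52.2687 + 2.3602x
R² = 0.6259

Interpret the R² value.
R² = 0.6259 means 62.59% of the variation in y is explained by the linear relationship with x. This indicates a moderate fit.

R² (coefficient of determination) measures the proportion of variance in y explained by the regression model.

Here R² = 0.6259:
- Explained: 62.59% of the variation in y
- Unexplained (residual): 100% − 62.59% = 37.41%
- Rule of thumb (below 0.3 weak; 0.3 to below 0.7 moderate; 0.7 and above strong) → moderate

Equivalently, for simple linear regression R² = r², so |r| = √0.6259 ≈ 0.7911.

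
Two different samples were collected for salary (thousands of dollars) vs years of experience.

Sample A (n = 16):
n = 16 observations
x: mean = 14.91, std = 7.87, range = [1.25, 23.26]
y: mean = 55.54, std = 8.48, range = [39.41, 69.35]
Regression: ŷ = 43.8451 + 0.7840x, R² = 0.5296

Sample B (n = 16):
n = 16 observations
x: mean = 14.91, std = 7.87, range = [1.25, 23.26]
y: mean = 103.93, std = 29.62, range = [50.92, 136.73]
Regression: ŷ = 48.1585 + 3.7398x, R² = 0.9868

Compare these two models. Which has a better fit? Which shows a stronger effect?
Model B has the better fit (R² = 0.9868 vs 0.5296). Model B shows the stronger effect (|β₁| = 3.7398 vs 0.7840).

Model Comparison:

Goodness of fit (R²):
- Model A: R² = 0.5296 → 52.96% of variance in salary explained
- Model B: R² = 0.9868 → 98.68% of variance in salary explained
- 0.9868 > 0.5296 → Model B has the better fit

Effect size (slope magnitude):
- Model A: β₁ = 0.7840 → predicted salary rises 0.7840 thousand dollars per additional year of experience
- Model B: β₁ = 3.7398 → predicted salary rises 3.7398 thousand dollars per additional year of experience
- |0.7840| < |3.7398| → Model B shows the stronger marginal effect

Notes:
- R² measures how tightly points cluster around the line; β₁ measures how steep the line is — they answer different questions.
- A steeper slope doesn't make a better model if the scatter around the line is large.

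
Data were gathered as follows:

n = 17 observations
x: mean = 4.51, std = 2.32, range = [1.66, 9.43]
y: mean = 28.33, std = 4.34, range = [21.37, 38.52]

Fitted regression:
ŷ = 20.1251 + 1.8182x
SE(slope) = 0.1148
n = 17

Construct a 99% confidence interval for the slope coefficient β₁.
The 99% CI for β₁ is (1.4799, 2.1565)

Confidence interval for the slope:

The 99% CI for β₁ is: β̂₁ ± t*(α/2, n-2) × SE(β̂₁)

Step 1: Find critical t-value
- Confidence level = 0.99
- Degrees of freedom = n - 2 = 17 - 2 = 15
- t*(α/2, 15) = 2.9467

Step 2: Calculate margin of error
Margin = 2.9467 × 0.1148 = 0.3383

Step 3: Construct interval
CI = 1.8182 ± 0.3383
CI = (1.4799, 2.1565)

Interpretation: We are 99% confident that the true slope β₁ lies between 1.4799 and 2.1565.
Both endpoints are positive, so the data support a genuinely positive slope at this confidence level.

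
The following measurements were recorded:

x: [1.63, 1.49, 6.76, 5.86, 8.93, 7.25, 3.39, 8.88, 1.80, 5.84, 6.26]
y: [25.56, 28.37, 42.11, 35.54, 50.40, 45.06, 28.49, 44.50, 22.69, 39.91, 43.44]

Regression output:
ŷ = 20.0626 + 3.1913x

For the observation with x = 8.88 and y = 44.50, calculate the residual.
Residual = -3.9013

The residual is the difference between the actual value and the predicted value:

Residual = y - ŷ

Step 1: Calculate predicted value
ŷ = 20.0626 + 3.1913 × 8.88
ŷ = 48.4013

Step 2: Calculate residual
Residual = 44.50 - 48.4013
Residual = -3.9013

The residual is negative, so the observed y = 44.50 sits below the regression line (the line overestimates it by 3.9013).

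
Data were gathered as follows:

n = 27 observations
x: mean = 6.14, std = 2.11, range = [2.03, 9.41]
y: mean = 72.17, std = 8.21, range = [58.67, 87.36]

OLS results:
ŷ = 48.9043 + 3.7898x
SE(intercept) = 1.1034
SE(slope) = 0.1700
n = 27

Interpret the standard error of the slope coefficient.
SE(slope) = 0.1700 measures the uncertainty in the estimated slope. The coefficient is estimated precisely (SE/|β̂₁| = 4.5%).

SE(β̂₁) = s / √Sxx, where s is the residual standard deviation and Sxx = Σ(x − x̄)². It is the yardstick for how far β̂₁ = 3.7898 could plausibly be from the true slope.

Relative precision:
- SE / |β̂₁| = 0.1700 / 3.7898 = 4.5%
- Rule of thumb (under 20%: precise; 20% to under 50%: moderately precise; 50% or more: imprecise) → precise

Link to the t-test: t = β̂₁ / SE(β̂₁) = 3.7898 / 0.1700 = 22.2929, the statistic for H₀: β₁ = 0.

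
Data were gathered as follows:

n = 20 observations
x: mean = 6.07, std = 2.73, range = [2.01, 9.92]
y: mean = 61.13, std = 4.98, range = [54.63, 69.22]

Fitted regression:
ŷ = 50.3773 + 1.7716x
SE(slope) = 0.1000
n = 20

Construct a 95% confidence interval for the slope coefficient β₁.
The 95% CI for β₁ is (1.5615, 1.9817)

Confidence interval for the slope:

The 95% CI for β₁ is: β̂₁ ± t*(α/2, n-2) × SE(β̂₁)

Step 1: Find critical t-value
- Confidence level = 0.95
- Degrees of freedom = n - 2 = 20 - 2 = 18
- t*(α/2, 18) = 2.1009

Step 2: Calculate margin of error
Margin = 2.1009 × 0.1000 = 0.2101

Step 3: Construct interval
CI = 1.7716 ± 0.2101
CI = (1.5615, 1.9817)

Interpretation: each one-unit increase in x is associated with a change in mean y of between 1.5615 and 1.9817, with 95% confidence.
Both endpoints are positive, so the data support a genuinely positive slope at this confidence level.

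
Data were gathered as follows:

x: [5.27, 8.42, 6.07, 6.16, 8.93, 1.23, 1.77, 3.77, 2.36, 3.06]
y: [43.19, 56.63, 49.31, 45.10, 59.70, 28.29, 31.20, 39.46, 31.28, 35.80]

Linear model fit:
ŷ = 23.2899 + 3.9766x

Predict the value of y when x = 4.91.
ŷ = 42.8150

Plug x = 4.91 into the fitted line:

ŷ = 23.2899 + 3.9766 × 4.91
ŷ = 23.2899 + 19.5251
ŷ = 42.8150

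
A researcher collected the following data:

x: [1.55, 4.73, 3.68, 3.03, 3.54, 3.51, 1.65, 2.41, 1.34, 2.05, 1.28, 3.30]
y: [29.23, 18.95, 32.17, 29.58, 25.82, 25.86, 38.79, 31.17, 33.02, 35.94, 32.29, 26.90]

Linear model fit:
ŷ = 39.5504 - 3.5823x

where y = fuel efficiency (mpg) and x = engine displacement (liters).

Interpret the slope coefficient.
An increase of one liter in engine displacement is associated with a 3.5823 mpg decrease in predicted fuel efficiency.

The slope β₁ = -3.5823 gives the rate at which the fitted fuel efficiency changes with engine displacement.

Interpretation:
- Engine displacement up by 1 liter → predicted fuel efficiency decreases by 3.5823 mpg
- The effect is assumed constant over the observed range of x (linearity)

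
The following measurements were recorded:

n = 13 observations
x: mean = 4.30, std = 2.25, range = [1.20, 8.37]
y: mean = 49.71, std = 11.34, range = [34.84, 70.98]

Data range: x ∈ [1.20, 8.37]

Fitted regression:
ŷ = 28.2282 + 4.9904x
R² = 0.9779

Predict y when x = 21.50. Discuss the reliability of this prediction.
The equation gives ŷ = 135.5218; however x = 21.50 is 13.13 units above the observed range, so this extrapolated value should not be trusted.

Prediction calculation:
ŷ = 28.2282 + 4.9904 × 21.50
ŷ = 135.5218

Reliability:
- Data range: x ∈ [1.20, 8.37]
- Prediction point: x = 21.50 is 13.13 units above the observed range → this is EXTRAPOLATION, not interpolation

Why that matters here:
- There are no observations near this x to validate the fitted line there
- Real relationships often flatten, saturate, or turn nonlinear at extremes

A defensible statement: 'if the linear trend continued to x = 21.50, y would be about 135.5218' — the premise is untested.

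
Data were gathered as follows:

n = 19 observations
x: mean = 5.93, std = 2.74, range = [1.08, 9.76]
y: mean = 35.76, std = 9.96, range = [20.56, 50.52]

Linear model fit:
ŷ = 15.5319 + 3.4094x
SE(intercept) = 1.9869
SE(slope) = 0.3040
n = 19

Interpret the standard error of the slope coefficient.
SE(β̂₁) = 0.3040 is the estimated standard deviation of the slope estimate across repeated samples; relative to β̂₁ = 3.4094 that is 8.9%, a precise estimate.

SE(β̂₁) = 0.3040 says: if we drew many samples of n = 19 from the same population and refit each time, the fitted slopes would scatter with a standard deviation of roughly 0.3040 around the true β₁.

Relative precision:
- SE / |β̂₁| = 0.3040 / 3.4094 = 8.9%
- Rule of thumb (under 20%: precise; 20% to under 50%: moderately precise; 50% or more: imprecise) → precise

Rough 95% range (±2 SE): 3.4094 ± 0.6080 → (2.8014, 4.0174).

What drives SE(β̂₁): larger n (here n = 19) → smaller SE; more residual scatter → larger SE.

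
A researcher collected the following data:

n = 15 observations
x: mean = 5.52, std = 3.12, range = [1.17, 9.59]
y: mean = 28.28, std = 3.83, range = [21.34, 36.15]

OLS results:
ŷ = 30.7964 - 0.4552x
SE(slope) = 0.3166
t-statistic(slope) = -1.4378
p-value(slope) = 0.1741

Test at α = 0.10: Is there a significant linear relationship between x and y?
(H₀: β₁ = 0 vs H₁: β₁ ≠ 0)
Since p-value = 0.1741 ≥ α = 0.10, fail to reject H₀ — the slope is not significantly different from 0.

Hypothesis test for the slope coefficient:

H₀: β₁ = 0 (no linear relationship)
H₁: β₁ ≠ 0 (linear relationship exists)

Test statistic: t = β̂₁ / SE(β̂₁) = -0.4552 / 0.3166 = -1.4378

The p-value (0.1741) is the probability, under H₀, of a t-statistic at least as extreme as |t| = 1.4378 (two-sided, df = n − 2 = 13).

Decision rule: reject H₀ if p-value < α.
p-value = 0.1741 ≥ α = 0.10 → fail to reject H₀.

Conclusion: the linear association between x and y is not significant at the 10% level.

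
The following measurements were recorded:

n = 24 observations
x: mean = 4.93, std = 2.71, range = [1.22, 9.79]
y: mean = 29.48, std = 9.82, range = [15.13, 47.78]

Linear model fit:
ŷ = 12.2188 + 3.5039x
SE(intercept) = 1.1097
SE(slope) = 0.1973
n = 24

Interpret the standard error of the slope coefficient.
The slope 3.5039 is pinned down to within about ±0.1973 (one SE) by these data — relative uncertainty 5.6%, i.e. precise.

What SE measures:
- The standard error quantifies the sampling variability of the coefficient estimate
- It is the estimated standard deviation of β̂₁ across hypothetical repeated samples of the same size
- Smaller SE → more precise estimate

Relative precision:
- SE / |β̂₁| = 0.1973 / 3.5039 = 5.6%
- Rule of thumb (under 20%: precise; 20% to under 50%: moderately precise; 50% or more: imprecise) → precise

Link to the t-test: t = β̂₁ / SE(β̂₁) = 3.5039 / 0.1973 = 17.7592, the statistic for H₀: β₁ = 0.

What drives SE(β̂₁): wider spread of x values → smaller SE; larger n (here n = 24) → smaller SE; more residual scatter → larger SE.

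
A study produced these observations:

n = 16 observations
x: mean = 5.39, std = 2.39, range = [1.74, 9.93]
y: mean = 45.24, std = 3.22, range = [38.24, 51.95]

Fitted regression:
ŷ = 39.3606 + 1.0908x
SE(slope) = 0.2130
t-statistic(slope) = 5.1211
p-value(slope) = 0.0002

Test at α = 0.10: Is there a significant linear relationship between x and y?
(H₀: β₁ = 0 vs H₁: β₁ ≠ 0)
Reject H₀: p-value = 0.0002 < α = 0.10. The linear relationship is significant at the 10% level.

Hypothesis test for the slope coefficient:

H₀: β₁ = 0 (no linear relationship)
H₁: β₁ ≠ 0 (linear relationship exists)

Test statistic: t = β̂₁ / SE(β̂₁) = 1.0908 / 0.2130 = 5.1211

p = 0.0002: how often a slope estimate this far from 0 (in SE units) would arise by chance if β₁ were truly 0.

Decision rule: reject H₀ if p-value < α.
p-value = 0.0002 < α = 0.10 → reject H₀.

There is sufficient evidence at the 10% significance level to conclude that a linear relationship exists between x and y.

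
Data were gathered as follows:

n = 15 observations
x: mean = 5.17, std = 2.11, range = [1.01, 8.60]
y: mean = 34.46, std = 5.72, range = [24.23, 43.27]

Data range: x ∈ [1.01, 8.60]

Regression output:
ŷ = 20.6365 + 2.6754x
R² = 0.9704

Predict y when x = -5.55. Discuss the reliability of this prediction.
ŷ = 5.7880 (extrapolation — x = -5.55 lies outside [1.01, 8.60], so reliability is low).

Prediction calculation:
ŷ = 20.6365 + 2.6754 × (-5.55)
ŷ = 5.7880

Reliability:
- Data range: x ∈ [1.01, 8.60]
- Prediction point: x = -5.55 is 6.56 units below the observed range → this is EXTRAPOLATION, not interpolation

Why that matters here:
- Real relationships often flatten, saturate, or turn nonlinear at extremes
- R² describes fit only over the sampled x values; it says nothing about behaviour beyond them
- The linear relationship may not hold outside the observed range

The R² = 0.9704 only validates the fit within [1.01, 8.60]; treat ŷ = 5.7880 with caution.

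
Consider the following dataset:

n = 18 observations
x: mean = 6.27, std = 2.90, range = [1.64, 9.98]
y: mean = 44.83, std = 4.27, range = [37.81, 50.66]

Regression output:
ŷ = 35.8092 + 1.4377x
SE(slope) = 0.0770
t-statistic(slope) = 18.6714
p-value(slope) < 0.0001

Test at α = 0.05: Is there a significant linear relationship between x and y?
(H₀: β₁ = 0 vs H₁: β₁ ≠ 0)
Reject H₀: p-value < 0.0001 < α = 0.05. The linear relationship is significant at the 5% level.

Hypothesis test for the slope coefficient:

H₀: β₁ = 0 (no linear relationship)
H₁: β₁ ≠ 0 (linear relationship exists)

Test statistic: t = β̂₁ / SE(β̂₁) = 1.4377 / 0.0770 = 18.6714

With df = 16, the two-sided p-value for |t| = 18.6714 is <0.0001.

Decision rule: reject H₀ if p-value < α.
p-value < 0.0001 < α = 0.05 → reject H₀.

Conclusion: the linear association between x and y is significant at the 5% level.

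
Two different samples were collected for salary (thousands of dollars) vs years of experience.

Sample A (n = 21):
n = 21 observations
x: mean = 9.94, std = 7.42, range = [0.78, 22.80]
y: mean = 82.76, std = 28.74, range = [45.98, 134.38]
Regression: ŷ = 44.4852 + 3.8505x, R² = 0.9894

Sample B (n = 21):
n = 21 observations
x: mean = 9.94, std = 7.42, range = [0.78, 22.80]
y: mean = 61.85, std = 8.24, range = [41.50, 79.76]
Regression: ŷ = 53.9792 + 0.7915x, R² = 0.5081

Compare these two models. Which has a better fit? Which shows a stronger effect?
Model A has the better fit (R² = 0.9894 vs 0.5081). Model A shows the stronger effect (|β₁| = 3.8505 vs 0.7915).

Model Comparison:

Goodness of fit (R²):
- Model A: R² = 0.9894 → 98.94% of variance in salary explained
- Model B: R² = 0.5081 → 50.81% of variance in salary explained
- 0.9894 > 0.5081 → Model A has the better fit

Effect size (slope magnitude):
- Model A: β₁ = 3.8505 → predicted salary rises 3.8505 thousand dollars per additional year of experience
- Model B: β₁ = 0.7915 → predicted salary rises 0.7915 thousand dollars per additional year of experience
- |3.8505| > |0.7915| → Model A shows the stronger marginal effect

Note: A better fit (higher R²) doesn't necessarily mean a more important relationship.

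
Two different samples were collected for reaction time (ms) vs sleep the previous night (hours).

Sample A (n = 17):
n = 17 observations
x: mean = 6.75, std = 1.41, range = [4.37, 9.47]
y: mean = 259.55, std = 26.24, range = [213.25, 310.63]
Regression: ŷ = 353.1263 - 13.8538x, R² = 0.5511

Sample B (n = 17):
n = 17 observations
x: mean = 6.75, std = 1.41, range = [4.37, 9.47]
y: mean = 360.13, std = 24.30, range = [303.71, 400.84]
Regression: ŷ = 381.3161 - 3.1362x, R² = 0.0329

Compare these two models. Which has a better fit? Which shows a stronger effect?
Model A has the better fit (R² = 0.5511 vs 0.0329). Model A shows the stronger effect (|β₁| = 13.8538 vs 3.1362).

Model Comparison:

Goodness of fit (R²):
- Model A: R² = 0.5511 → 55.11% of variance in reaction time explained
- Model B: R² = 0.0329 → 3.29% of variance in reaction time explained
- 0.5511 > 0.0329 → Model A has the better fit

Strength of effect — compare |β₁|:
- Model A: β₁ = -13.8538 → predicted reaction time falls 13.8538 ms per additional hour of sleep
- Model B: β₁ = -3.1362 → predicted reaction time falls 3.1362 ms per additional hour of sleep
- |-13.8538| > |-3.1362| → Model A shows the stronger marginal effect

Notes:
- A better fit (higher R²) doesn't necessarily mean a more important relationship.
- A steeper slope doesn't make a better model if the scatter around the line is large.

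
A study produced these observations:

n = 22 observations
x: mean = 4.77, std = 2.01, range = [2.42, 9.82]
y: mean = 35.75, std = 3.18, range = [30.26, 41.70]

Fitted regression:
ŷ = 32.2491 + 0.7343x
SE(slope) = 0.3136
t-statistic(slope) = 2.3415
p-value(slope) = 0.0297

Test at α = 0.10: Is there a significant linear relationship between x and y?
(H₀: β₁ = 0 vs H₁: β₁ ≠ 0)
Reject H₀: p-value = 0.0297 < α = 0.10. The linear relationship is significant at the 10% level.

Hypothesis test for the slope coefficient:

H₀: β₁ = 0 (no linear relationship)
H₁: β₁ ≠ 0 (linear relationship exists)

Test statistic: t = β̂₁ / SE(β̂₁) = 0.7343 / 0.3136 = 2.3415

With df = 20, the two-sided p-value for |t| = 2.3415 is 0.0297.

Decision rule: reject H₀ if p-value < α.
p-value = 0.0297 < α = 0.10 → reject H₀.

There is sufficient evidence at the 10% significance level to conclude that a linear relationship exists between x and y.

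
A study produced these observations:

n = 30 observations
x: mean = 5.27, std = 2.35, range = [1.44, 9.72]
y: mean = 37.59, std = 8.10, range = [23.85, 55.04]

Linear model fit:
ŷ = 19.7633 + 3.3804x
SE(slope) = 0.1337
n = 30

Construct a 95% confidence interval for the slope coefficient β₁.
The 95% CI for β₁ is (3.1065, 3.6543)

Confidence interval for the slope:

The 95% CI for β₁ is: β̂₁ ± t*(α/2, n-2) × SE(β̂₁)

Step 1: Find critical t-value
- Confidence level = 0.95
- Degrees of freedom = n - 2 = 30 - 2 = 28
- t*(α/2, 28) = 2.0484

Step 2: Calculate margin of error
Margin = 2.0484 × 0.1337 = 0.2739

Step 3: Construct interval
CI = 3.3804 ± 0.2739
CI = (3.1065, 3.6543)

Interpretation: We are 95% confident that the true slope β₁ lies between 3.1065 and 3.6543.
Both endpoints are positive, so the data support a genuinely positive slope at this confidence level.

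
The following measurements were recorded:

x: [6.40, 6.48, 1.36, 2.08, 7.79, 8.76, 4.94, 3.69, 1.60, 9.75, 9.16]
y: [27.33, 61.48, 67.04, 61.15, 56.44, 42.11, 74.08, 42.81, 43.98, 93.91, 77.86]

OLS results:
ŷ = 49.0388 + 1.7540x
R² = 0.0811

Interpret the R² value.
About 8.11% of the variability in y is accounted for by the regression on x (R² = 0.0811) — a weak linear fit.

R² = 1 − SS_res/SS_tot compares the residual scatter to the total scatter of y about its mean.

Here R² = 0.0811:
- Explained: 8.11% of the variation in y
- Unexplained (residual): 100% − 8.11% = 91.89%
- Rule of thumb (below 0.3 weak; 0.3 to below 0.7 moderate; 0.7 and above strong) → weak

Note: R² says nothing about causation, and a high R² does not by itself mean the linear form is appropriate — check the residuals.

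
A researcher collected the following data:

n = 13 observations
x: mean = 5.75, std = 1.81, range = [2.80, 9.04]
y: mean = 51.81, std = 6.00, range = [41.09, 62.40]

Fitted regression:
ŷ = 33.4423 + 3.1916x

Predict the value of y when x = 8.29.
ŷ = 59.9007

x = 8.29 lies inside the observed range [2.80, 9.04], so the fitted equation applies directly:

ŷ = 33.4423 + 3.1916 × 8.29
ŷ = 33.4423 + 26.4584
ŷ = 59.9007

This is a point prediction; actual observations scatter around it by roughly the residual standard deviation.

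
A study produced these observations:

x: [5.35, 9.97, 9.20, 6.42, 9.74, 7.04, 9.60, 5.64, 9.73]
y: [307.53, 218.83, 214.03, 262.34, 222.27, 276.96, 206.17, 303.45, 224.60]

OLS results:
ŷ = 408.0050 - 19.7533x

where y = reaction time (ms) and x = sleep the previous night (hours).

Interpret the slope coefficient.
On average, reaction time is about 19.7533 ms lower for every extra hour of sleep.

β₁ = -19.7533 is the change in predicted reaction time (ms) per additional hour of sleep.

Interpretation:
- Sleep up by 1 hour → predicted reaction time decreases by 19.7533 ms
- This is a linear approximation: the same per-unit change is assumed across the whole observed x range
- The slope describes association in these data, not necessarily a causal effect

The intercept β₀ = 408.0050 is the predicted reaction time when sleep = 0; since the smallest observed x is 5.35, this is an extrapolation and mainly anchors the line.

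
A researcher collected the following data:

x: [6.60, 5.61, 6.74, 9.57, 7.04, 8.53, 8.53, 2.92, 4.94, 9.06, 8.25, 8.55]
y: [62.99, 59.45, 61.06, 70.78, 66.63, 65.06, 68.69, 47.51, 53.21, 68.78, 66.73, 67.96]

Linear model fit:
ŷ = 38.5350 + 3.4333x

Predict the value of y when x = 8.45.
ŷ = 67.5464

Plug x = 8.45 into the fitted line:

ŷ = 38.5350 + 3.4333 × 8.45
ŷ = 38.5350 + 29.0114
ŷ = 67.5464

This is a point prediction; actual observations scatter around it by roughly the residual standard deviation.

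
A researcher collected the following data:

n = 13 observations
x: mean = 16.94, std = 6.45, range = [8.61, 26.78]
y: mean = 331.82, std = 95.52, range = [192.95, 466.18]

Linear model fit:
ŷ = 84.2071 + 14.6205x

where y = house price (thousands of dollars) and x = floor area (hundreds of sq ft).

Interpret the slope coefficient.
An increase of one hundred sq ft in floor area is associated with a 14.6205 thousand dollars increase in predicted house price.

The slope β₁ = 14.6205 gives the rate at which the fitted house price changes with floor area.

Interpretation:
- Floor area up by 1 hundred sq ft → predicted house price increases by 14.6205 thousand dollars
- This is a linear approximation: the same per-unit change is assumed across the whole observed x range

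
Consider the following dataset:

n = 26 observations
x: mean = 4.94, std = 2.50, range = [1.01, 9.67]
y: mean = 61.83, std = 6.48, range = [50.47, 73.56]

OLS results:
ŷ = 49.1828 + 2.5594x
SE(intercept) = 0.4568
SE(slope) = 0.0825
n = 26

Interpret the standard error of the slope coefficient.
SE(slope) = 0.0825 measures the uncertainty in the estimated slope. The coefficient is estimated precisely (SE/|β̂₁| = 3.2%).

What SE measures:
- The standard error quantifies the sampling variability of the coefficient estimate
- It is the estimated standard deviation of β̂₁ across hypothetical repeated samples of the same size
- Smaller SE → more precise estimate

Relative precision:
- SE / |β̂₁| = 0.0825 / 2.5594 = 3.2%
- Rule of thumb (under 20%: precise; 20% to under 50%: moderately precise; 50% or more: imprecise) → precise

Link to the t-test: t = β̂₁ / SE(β̂₁) = 2.5594 / 0.0825 = 31.0230, the statistic for H₀: β₁ = 0.

What drives SE(β̂₁): more residual scatter → larger SE.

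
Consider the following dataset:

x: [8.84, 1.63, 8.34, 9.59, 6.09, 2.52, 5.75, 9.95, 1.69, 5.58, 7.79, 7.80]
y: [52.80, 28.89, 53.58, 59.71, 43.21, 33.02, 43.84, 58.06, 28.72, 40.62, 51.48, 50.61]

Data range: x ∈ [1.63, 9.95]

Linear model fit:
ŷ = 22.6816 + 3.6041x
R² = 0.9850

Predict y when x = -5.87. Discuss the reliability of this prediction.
ŷ = 1.5255 (extrapolation — x = -5.87 lies outside [1.63, 9.95], so reliability is low).

Prediction calculation:
ŷ = 22.6816 + 3.6041 × (-5.87)
ŷ = 1.5255

Reliability:
- Data range: x ∈ [1.63, 9.95]
- Prediction point: x = -5.87 is 7.50 units below the observed range → this is EXTRAPOLATION, not interpolation

Why that matters here:
- The standard error of prediction grows with (x − x̄)², and x = -5.87 is far from x̄ = 6.30
- R² describes fit only over the sampled x values; it says nothing about behaviour beyond them

Report the number if required, but flag clearly that it is an extrapolation.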